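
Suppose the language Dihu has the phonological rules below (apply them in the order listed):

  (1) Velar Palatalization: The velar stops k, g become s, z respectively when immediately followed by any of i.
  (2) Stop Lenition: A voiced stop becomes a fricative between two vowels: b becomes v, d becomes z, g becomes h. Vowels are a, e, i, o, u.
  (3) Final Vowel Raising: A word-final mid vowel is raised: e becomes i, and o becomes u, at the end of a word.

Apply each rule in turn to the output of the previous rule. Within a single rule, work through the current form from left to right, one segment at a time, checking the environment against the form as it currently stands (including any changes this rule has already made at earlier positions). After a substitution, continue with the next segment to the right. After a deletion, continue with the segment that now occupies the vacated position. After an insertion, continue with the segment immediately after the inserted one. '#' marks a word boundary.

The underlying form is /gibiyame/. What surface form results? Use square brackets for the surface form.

(1) Velar Palatalization: [gibiyame] → [zibiyame]
(2) Stop Lenition: [zibiyame] → [ziviyame]
(3) Final Vowel Raising: [ziviyame] → [ziviyami]

[ziviyami]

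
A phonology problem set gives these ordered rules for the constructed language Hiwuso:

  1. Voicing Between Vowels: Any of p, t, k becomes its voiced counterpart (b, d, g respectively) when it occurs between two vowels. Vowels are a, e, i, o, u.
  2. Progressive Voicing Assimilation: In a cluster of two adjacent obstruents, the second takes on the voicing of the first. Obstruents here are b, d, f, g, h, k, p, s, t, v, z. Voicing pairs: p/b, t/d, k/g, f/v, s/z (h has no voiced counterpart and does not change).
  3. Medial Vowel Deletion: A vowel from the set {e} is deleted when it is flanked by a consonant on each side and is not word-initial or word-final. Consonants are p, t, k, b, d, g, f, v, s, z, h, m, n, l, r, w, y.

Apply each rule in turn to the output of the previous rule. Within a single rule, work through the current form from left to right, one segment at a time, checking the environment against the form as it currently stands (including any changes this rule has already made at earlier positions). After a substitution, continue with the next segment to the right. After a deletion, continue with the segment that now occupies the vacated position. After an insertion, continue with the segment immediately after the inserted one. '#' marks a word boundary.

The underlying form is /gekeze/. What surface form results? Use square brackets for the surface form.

[ggze]

1 Voicing Between Vowels: [gekeze] → [gegeze]
2 Progressive Voicing Assimilation: no change — [gegeze]
3 Medial Vowel Deletion: [gegeze] → [ggze]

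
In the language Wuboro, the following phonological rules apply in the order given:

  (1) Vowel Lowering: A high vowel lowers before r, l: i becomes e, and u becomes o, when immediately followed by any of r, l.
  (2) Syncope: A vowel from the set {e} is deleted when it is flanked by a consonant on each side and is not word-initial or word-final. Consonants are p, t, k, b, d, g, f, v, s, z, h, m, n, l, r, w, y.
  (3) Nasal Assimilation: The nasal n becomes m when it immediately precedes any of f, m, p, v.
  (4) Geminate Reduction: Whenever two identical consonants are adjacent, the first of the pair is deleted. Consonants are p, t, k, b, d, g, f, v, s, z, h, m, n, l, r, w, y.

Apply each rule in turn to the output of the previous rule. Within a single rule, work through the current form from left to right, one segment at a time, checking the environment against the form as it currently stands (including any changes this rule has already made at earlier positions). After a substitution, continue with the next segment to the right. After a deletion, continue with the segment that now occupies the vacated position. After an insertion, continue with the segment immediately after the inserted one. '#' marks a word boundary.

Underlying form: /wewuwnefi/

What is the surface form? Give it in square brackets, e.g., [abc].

[wuwmfi]

(1) Vowel Lowering: no change — [wewuwnefi]
(2) Syncope: [wewuwnefi] → [wwuwnfi]
(3) Nasal Assimilation: [wwuwnfi] → [wwuwmfi]
(4) Geminate Reduction: [wwuwmfi] → [wuwmfi]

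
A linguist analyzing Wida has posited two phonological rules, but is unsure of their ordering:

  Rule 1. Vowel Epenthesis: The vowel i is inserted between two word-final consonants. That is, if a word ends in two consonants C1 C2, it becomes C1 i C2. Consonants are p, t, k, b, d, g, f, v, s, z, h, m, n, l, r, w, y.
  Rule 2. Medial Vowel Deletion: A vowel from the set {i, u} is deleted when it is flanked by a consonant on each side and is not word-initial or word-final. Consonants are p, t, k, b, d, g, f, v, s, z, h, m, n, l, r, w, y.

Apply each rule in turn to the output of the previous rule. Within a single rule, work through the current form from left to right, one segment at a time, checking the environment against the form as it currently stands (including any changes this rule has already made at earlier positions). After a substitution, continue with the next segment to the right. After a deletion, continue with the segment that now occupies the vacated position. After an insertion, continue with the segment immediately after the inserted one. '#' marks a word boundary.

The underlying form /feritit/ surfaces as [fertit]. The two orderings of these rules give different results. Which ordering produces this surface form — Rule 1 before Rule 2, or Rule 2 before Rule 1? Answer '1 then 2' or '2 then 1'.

2 then 1

Order 1 then 2:
  1 Vowel Epenthesis: no change — [feritit]
  2 Medial Vowel Deletion: [feritit] → [fertt]
  result: [fertt]
Order 2 then 1:
  2 Medial Vowel Deletion: [feritit] → [fertt]
  1 Vowel Epenthesis: [fertt] → [fertit]
  result: [fertit]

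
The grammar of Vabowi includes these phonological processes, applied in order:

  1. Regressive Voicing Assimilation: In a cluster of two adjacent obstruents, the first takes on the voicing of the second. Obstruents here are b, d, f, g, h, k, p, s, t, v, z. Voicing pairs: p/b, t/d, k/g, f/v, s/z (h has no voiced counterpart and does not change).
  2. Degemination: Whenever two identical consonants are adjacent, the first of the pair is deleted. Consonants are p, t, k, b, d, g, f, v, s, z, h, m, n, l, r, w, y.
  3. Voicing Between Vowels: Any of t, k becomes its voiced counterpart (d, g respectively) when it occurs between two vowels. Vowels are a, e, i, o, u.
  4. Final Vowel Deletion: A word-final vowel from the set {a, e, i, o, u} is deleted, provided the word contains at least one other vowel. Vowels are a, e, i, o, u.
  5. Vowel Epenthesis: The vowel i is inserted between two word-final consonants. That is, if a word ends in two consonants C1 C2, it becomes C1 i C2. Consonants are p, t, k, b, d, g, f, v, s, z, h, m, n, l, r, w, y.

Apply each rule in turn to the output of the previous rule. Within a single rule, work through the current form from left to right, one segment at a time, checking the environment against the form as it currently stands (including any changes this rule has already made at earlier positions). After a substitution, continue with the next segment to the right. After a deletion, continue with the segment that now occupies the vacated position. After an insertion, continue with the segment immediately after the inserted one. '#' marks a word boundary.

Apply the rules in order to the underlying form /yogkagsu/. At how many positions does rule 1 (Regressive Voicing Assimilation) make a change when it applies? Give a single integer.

1 Regressive Voicing Assimilation: [yogkagsu] → [yokkaksu]
2 Degemination: [yokkaksu] → [yokaksu]
3 Voicing Between Vowels: [yokaksu] → [yogaksu]
4 Final Vowel Deletion: [yogaksu] → [yogaks]
5 Vowel Epenthesis: [yogaks] → [yogakis]
Rule 1 changed 2 position(s).

2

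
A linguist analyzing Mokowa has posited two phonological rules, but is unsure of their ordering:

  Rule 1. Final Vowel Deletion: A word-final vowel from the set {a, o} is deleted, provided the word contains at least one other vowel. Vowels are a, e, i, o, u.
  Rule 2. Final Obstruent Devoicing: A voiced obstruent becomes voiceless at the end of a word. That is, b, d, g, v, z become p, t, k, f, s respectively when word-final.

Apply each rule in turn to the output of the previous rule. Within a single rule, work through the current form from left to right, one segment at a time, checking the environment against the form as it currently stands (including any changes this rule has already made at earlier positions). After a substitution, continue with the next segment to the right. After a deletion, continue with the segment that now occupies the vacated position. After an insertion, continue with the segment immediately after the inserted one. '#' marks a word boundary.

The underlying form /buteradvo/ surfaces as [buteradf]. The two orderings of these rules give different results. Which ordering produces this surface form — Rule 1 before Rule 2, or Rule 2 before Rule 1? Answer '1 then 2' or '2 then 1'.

1 then 2

Order 1 then 2:
  1 Final Vowel Deletion: [buteradvo] → [buteradv]
  2 Final Obstruent Devoicing: [buteradv] → [buteradf]
  result: [buteradf]
Order 2 then 1:
  2 Final Obstruent Devoicing: no change — [buteradvo]
  1 Final Vowel Deletion: [buteradvo] → [buteradv]
  result: [buteradv]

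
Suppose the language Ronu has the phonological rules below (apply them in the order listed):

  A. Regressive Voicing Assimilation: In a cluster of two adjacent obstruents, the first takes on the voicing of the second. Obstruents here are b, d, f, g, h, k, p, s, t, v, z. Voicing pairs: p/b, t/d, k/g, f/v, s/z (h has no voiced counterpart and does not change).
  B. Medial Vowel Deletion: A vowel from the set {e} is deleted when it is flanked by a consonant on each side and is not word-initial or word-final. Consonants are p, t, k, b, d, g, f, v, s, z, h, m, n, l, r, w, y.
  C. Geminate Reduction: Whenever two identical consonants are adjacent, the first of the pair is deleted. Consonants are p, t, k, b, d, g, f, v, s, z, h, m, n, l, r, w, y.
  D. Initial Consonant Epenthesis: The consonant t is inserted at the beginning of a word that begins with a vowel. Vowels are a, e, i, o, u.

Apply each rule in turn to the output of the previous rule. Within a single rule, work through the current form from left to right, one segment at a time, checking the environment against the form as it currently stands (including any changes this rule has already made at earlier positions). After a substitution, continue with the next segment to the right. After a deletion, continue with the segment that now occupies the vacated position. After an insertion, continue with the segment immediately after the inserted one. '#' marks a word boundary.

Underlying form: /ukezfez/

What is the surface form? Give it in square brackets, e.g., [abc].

A Regressive Voicing Assimilation: [ukezfez] → [ukesfez]
B Medial Vowel Deletion: [ukesfez] → [uksfz]
C Geminate Reduction: no change — [uksfz]
D Initial Consonant Epenthesis: [uksfz] → [tuksfz]

[tuksfz]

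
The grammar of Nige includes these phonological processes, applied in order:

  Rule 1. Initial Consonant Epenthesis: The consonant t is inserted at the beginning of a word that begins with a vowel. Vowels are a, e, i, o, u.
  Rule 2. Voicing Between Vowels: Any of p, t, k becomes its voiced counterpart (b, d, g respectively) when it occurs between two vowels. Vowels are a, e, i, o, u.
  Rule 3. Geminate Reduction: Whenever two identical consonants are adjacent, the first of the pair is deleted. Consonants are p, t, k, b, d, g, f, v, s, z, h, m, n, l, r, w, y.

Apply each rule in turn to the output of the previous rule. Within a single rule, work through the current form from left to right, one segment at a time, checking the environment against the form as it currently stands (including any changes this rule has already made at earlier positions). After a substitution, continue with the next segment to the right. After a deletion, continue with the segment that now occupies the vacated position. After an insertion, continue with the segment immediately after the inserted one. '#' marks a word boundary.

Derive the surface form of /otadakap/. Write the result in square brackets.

[todadagap]

Rule 1 Initial Consonant Epenthesis: [otadakap] → [totadakap]
Rule 2 Voicing Between Vowels: [totadakap] → [todadagap]
Rule 3 Geminate Reduction: no change — [todadagap]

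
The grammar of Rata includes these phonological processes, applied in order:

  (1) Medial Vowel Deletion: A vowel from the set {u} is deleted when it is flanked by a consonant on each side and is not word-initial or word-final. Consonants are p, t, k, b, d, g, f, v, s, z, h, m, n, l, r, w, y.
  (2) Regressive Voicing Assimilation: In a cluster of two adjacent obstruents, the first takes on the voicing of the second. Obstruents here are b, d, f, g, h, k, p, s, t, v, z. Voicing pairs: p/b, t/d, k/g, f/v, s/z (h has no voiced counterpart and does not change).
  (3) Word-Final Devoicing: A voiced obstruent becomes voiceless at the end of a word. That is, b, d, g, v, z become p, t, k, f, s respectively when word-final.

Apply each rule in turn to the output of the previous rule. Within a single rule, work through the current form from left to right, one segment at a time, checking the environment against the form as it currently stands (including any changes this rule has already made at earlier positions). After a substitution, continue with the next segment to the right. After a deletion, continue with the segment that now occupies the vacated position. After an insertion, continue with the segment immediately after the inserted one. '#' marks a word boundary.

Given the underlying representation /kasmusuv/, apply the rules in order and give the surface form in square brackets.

(1) Medial Vowel Deletion: [kasmusuv] → [kasmsv]
(2) Regressive Voicing Assimilation: [kasmsv] → [kasmzv]
(3) Word-Final Devoicing: [kasmzv] → [kasmzf]

[kasmzf]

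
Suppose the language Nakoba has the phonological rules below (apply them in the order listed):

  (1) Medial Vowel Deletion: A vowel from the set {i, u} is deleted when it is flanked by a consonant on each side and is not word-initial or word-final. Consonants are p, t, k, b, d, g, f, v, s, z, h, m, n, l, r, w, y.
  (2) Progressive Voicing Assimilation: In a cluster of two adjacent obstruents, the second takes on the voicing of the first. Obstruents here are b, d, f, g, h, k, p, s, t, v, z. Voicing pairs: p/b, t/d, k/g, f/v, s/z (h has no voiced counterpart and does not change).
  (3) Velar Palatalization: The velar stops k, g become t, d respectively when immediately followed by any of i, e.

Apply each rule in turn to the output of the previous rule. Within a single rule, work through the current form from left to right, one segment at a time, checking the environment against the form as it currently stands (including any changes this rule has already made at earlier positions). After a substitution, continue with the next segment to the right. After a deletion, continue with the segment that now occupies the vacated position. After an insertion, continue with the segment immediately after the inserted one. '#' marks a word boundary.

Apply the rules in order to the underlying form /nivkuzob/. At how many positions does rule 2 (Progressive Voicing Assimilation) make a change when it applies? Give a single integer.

1

(1) Medial Vowel Deletion: [nivkuzob] → [nvkzob]
(2) Progressive Voicing Assimilation: [nvkzob] → [nvgzob]
(3) Velar Palatalization: no change — [nvgzob]
Rule 2 changed 1 position(s).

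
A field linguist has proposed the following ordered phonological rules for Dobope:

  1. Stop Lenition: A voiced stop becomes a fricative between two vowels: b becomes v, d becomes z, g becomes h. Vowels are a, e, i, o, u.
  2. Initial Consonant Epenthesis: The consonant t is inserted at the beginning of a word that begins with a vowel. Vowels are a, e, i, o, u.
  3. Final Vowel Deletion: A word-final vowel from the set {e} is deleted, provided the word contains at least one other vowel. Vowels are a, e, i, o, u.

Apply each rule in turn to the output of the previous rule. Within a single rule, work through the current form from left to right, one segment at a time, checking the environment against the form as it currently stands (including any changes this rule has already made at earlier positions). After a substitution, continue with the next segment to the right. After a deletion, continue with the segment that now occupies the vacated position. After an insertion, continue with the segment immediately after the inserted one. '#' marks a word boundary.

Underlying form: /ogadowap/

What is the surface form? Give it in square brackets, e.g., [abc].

1 Stop Lenition: [ogadowap] → [ohazowap]
2 Initial Consonant Epenthesis: [ohazowap] → [tohazowap]
3 Final Vowel Deletion: no change — [tohazowap]

[tohazowap]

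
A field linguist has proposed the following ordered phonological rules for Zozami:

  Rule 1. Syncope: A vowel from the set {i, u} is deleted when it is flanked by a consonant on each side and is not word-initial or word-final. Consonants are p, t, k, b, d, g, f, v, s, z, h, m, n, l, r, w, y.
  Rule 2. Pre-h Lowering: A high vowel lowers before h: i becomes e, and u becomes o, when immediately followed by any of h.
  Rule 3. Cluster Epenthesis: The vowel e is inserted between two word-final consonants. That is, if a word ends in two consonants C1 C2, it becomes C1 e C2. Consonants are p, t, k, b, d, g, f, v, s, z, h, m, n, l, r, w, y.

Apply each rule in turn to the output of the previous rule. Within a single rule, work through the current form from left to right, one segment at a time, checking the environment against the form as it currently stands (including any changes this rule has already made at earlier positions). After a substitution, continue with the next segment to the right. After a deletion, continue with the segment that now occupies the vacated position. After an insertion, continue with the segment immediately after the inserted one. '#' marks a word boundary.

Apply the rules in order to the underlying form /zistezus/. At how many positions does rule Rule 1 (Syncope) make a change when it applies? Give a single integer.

2

Rule 1 Syncope: [zistezus] → [zstezs]
Rule 2 Pre-h Lowering: no change — [zstezs]
Rule 3 Cluster Epenthesis: [zstezs] → [zstezes]
Rule Rule 1 changed 2 position(s).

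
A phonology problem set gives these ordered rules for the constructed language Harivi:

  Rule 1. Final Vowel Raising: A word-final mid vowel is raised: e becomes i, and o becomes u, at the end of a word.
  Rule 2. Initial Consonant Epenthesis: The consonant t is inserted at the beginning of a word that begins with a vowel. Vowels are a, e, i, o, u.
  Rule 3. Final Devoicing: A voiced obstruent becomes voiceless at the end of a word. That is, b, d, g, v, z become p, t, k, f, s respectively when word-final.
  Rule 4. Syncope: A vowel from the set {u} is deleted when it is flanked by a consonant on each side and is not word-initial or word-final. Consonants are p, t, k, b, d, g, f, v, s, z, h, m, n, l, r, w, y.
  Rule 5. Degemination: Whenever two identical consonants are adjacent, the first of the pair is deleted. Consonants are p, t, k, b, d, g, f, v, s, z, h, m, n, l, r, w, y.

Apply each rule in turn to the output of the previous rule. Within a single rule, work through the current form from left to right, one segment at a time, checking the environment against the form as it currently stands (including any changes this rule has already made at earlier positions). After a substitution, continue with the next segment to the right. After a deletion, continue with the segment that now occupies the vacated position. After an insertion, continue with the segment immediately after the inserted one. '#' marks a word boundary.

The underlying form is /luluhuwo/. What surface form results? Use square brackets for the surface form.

Rule 1 Final Vowel Raising: [luluhuwo] → [luluhuwu]
Rule 2 Initial Consonant Epenthesis: no change — [luluhuwu]
Rule 3 Final Devoicing: no change — [luluhuwu]
Rule 4 Syncope: [luluhuwu] → [llhwu]
Rule 5 Degemination: [llhwu] → [lhwu]

[lhwu]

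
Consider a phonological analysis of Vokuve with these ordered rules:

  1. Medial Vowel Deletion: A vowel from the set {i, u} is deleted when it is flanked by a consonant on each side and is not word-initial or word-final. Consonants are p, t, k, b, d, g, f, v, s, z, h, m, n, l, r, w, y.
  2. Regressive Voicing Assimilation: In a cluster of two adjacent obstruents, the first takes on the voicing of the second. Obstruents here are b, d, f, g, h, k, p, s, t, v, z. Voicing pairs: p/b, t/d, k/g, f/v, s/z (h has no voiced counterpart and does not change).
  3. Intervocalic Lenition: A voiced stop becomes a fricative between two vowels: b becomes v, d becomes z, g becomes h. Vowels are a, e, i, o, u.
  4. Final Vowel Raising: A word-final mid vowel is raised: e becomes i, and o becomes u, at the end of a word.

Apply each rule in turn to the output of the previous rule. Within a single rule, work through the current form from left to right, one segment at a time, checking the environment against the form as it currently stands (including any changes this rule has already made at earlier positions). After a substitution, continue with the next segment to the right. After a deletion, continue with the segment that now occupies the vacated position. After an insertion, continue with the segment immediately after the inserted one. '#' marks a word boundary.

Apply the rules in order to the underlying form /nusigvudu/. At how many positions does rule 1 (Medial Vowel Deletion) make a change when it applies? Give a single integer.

1 Medial Vowel Deletion: [nusigvudu] → [nsgvdu]
2 Regressive Voicing Assimilation: [nsgvdu] → [nzgvdu]
3 Intervocalic Lenition: no change — [nzgvdu]
4 Final Vowel Raising: no change — [nzgvdu]
Rule 1 changed 3 position(s).

3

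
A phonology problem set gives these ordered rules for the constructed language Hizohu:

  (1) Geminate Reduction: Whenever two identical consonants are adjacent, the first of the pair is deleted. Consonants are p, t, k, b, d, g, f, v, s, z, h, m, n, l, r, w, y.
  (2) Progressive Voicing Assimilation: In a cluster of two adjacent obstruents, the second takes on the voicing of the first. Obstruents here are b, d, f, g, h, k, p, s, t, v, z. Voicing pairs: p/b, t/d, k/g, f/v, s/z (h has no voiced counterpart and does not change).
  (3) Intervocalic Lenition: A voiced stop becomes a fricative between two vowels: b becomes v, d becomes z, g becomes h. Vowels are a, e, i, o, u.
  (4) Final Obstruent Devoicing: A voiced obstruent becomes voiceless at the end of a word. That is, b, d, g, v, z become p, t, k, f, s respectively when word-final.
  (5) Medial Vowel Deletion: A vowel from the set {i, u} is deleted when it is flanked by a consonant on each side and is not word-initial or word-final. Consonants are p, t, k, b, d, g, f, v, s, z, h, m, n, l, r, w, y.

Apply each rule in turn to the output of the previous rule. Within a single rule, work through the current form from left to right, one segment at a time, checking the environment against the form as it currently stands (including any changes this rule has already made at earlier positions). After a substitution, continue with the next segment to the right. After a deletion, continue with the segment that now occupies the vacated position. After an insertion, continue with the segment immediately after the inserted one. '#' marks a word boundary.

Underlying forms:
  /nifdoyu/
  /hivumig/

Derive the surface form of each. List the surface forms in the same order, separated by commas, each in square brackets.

/nifdoyu/:
  (1) Geminate Reduction: no change — [nifdoyu]
  (2) Progressive Voicing Assimilation: [nifdoyu] → [niftoyu]
  (3) Intervocalic Lenition: no change — [niftoyu]
  (4) Final Obstruent Devoicing: no change — [niftoyu]
  (5) Medial Vowel Deletion: [niftoyu] → [nftoyu]
/hivumig/:
  (1) Geminate Reduction: no change — [hivumig]
  (2) Progressive Voicing Assimilation: no change — [hivumig]
  (3) Intervocalic Lenition: no change — [hivumig]
  (4) Final Obstruent Devoicing: [hivumig] → [hivumik]
  (5) Medial Vowel Deletion: [hivumik] → [hvmk]

[nftoyu], [hvmk]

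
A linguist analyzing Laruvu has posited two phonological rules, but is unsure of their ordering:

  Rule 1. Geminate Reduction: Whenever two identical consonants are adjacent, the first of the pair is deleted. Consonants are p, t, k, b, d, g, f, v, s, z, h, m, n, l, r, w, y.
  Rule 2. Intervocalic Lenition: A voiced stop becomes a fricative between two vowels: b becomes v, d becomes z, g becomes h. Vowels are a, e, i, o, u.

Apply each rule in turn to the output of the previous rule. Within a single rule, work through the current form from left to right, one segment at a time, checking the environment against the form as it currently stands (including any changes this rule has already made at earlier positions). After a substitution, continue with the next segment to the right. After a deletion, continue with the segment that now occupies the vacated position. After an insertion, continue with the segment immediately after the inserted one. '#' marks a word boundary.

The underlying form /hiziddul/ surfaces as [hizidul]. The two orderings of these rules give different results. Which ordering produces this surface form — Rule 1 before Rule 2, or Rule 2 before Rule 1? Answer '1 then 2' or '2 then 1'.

Order 1 then 2:
  1 Geminate Reduction: [hiziddul] → [hizidul]
  2 Intervocalic Lenition: [hizidul] → [hizizul]
  result: [hizizul]
Order 2 then 1:
  2 Intervocalic Lenition: no change — [hiziddul]
  1 Geminate Reduction: [hiziddul] → [hizidul]
  result: [hizidul]

2 then 1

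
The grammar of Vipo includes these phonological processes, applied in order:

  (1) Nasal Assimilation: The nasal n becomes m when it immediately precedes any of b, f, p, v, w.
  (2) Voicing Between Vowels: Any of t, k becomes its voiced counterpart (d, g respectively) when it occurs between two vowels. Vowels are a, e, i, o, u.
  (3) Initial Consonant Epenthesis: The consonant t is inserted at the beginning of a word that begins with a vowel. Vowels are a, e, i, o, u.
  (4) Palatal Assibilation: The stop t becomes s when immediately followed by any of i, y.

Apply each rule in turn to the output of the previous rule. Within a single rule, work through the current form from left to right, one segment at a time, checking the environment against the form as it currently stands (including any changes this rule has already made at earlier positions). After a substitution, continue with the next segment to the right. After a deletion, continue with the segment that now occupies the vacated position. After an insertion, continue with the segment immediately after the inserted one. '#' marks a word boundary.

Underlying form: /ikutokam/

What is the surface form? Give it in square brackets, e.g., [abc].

[sigudogam]

(1) Nasal Assimilation: no change — [ikutokam]
(2) Voicing Between Vowels: [ikutokam] → [igudogam]
(3) Initial Consonant Epenthesis: [igudogam] → [tigudogam]
(4) Palatal Assibilation: [tigudogam] → [sigudogam]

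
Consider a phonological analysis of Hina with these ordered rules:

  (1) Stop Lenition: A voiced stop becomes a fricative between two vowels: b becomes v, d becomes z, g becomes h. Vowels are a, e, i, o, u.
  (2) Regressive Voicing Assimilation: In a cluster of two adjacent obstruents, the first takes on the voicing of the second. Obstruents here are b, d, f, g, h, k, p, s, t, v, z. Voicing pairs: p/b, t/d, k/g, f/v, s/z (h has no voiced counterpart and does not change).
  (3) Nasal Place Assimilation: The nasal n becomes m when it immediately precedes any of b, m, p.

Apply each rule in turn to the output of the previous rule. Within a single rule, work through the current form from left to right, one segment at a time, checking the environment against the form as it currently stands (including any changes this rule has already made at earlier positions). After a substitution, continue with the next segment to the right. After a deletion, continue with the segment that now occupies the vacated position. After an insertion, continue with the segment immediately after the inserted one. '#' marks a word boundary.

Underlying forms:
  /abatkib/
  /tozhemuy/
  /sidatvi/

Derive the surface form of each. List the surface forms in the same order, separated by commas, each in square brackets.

/abatkib/:
  (1) Stop Lenition: [abatkib] → [avatkib]
  (2) Regressive Voicing Assimilation: no change — [avatkib]
  (3) Nasal Place Assimilation: no change — [avatkib]
/tozhemuy/:
  (1) Stop Lenition: no change — [tozhemuy]
  (2) Regressive Voicing Assimilation: [tozhemuy] → [toshemuy]
  (3) Nasal Place Assimilation: no change — [toshemuy]
/sidatvi/:
  (1) Stop Lenition: [sidatvi] → [sizatvi]
  (2) Regressive Voicing Assimilation: [sizatvi] → [sizadvi]
  (3) Nasal Place Assimilation: no change — [sizadvi]

[avatkib], [toshemuy], [sizadvi]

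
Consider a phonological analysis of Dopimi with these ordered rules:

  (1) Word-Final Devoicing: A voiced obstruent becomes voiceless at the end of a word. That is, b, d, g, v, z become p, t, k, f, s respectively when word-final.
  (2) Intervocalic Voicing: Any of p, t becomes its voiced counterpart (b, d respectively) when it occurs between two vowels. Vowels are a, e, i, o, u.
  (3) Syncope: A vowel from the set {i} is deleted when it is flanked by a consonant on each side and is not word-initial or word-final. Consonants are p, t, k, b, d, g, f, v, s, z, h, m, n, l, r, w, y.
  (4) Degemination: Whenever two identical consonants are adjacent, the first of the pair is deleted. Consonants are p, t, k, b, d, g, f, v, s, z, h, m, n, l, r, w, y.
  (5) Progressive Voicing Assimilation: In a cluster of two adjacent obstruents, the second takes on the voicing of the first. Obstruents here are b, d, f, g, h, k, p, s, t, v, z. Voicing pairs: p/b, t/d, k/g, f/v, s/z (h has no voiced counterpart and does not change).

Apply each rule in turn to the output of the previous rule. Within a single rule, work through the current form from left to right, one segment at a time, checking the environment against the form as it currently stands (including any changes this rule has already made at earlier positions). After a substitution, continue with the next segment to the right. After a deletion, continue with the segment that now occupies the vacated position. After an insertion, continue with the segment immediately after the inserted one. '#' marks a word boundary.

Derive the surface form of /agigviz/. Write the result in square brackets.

[agvz]

(1) Word-Final Devoicing: [agigviz] → [agigvis]
(2) Intervocalic Voicing: no change — [agigvis]
(3) Syncope: [agigvis] → [aggvs]
(4) Degemination: [aggvs] → [agvs]
(5) Progressive Voicing Assimilation: [agvs] → [agvz]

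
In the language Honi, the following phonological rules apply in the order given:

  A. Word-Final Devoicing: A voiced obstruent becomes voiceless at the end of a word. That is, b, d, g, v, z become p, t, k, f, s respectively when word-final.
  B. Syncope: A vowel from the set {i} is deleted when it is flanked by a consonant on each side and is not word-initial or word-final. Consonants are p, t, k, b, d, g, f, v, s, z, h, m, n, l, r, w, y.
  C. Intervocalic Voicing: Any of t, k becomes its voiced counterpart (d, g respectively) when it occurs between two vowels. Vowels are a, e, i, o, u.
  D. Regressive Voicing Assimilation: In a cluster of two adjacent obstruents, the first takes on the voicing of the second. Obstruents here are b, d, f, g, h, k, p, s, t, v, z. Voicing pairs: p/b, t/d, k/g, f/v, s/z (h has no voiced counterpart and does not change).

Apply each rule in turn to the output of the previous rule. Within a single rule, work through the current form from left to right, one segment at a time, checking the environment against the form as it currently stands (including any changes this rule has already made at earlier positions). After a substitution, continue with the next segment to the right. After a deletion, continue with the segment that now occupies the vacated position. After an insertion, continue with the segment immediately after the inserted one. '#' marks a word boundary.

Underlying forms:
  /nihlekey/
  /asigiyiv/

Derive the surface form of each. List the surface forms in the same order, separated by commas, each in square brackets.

/nihlekey/:
  A Word-Final Devoicing: no change — [nihlekey]
  B Syncope: [nihlekey] → [nhlekey]
  C Intervocalic Voicing: [nhlekey] → [nhlegey]
  D Regressive Voicing Assimilation: no change — [nhlegey]
/asigiyiv/:
  A Word-Final Devoicing: [asigiyiv] → [asigiyif]
  B Syncope: [asigiyif] → [asgyf]
  C Intervocalic Voicing: no change — [asgyf]
  D Regressive Voicing Assimilation: [asgyf] → [azgyf]

[nhlegey], [azgyf]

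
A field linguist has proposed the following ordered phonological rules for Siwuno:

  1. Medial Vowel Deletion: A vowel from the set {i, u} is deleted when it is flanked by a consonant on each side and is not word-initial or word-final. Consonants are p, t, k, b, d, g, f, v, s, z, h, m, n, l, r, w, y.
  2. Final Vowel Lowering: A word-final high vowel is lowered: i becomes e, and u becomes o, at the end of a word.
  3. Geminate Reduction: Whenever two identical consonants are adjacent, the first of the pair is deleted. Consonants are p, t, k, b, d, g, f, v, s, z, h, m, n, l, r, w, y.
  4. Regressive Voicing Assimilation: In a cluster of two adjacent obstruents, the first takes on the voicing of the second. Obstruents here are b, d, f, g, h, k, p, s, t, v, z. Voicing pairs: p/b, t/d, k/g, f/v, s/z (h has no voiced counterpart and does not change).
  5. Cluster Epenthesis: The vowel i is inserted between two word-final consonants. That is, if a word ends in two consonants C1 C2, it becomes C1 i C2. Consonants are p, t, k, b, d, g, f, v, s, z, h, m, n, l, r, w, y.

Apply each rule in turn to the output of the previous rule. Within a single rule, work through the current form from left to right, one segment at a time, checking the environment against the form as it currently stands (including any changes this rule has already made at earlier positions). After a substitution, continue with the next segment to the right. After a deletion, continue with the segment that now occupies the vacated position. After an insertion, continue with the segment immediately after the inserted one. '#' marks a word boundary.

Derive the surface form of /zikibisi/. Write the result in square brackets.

[sgpse]

1 Medial Vowel Deletion: [zikibisi] → [zkbsi]
2 Final Vowel Lowering: [zkbsi] → [zkbse]
3 Geminate Reduction: no change — [zkbse]
4 Regressive Voicing Assimilation: [zkbse] → [sgpse]
5 Cluster Epenthesis: no change — [sgpse]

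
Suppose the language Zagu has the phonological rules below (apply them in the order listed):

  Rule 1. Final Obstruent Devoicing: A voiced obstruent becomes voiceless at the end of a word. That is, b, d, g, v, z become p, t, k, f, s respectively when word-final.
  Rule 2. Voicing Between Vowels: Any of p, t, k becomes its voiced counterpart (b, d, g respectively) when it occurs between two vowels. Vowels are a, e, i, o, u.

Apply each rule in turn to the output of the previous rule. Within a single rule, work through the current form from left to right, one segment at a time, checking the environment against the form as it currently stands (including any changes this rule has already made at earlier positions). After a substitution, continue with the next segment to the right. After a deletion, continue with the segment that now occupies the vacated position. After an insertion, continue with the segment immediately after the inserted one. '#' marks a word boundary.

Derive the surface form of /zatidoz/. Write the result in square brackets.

Rule 1 Final Obstruent Devoicing: [zatidoz] → [zatidos]
Rule 2 Voicing Between Vowels: [zatidos] → [zadidos]

[zadidos]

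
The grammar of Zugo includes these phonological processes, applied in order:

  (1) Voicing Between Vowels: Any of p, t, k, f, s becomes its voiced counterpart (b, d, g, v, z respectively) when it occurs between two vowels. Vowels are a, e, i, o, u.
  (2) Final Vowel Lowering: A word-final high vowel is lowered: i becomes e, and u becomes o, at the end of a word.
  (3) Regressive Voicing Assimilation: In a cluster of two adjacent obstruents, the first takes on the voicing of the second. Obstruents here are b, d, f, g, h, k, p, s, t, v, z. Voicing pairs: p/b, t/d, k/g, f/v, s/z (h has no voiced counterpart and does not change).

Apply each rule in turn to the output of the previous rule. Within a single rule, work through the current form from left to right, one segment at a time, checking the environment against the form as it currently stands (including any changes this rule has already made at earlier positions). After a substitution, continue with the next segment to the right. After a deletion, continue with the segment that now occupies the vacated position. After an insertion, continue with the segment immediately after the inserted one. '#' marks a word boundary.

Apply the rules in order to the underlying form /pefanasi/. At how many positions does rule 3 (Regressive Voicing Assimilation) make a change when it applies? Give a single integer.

0

(1) Voicing Between Vowels: [pefanasi] → [pevanazi]
(2) Final Vowel Lowering: [pevanazi] → [pevanaze]
(3) Regressive Voicing Assimilation: no change — [pevanaze]
Rule 3 changed 0 position(s).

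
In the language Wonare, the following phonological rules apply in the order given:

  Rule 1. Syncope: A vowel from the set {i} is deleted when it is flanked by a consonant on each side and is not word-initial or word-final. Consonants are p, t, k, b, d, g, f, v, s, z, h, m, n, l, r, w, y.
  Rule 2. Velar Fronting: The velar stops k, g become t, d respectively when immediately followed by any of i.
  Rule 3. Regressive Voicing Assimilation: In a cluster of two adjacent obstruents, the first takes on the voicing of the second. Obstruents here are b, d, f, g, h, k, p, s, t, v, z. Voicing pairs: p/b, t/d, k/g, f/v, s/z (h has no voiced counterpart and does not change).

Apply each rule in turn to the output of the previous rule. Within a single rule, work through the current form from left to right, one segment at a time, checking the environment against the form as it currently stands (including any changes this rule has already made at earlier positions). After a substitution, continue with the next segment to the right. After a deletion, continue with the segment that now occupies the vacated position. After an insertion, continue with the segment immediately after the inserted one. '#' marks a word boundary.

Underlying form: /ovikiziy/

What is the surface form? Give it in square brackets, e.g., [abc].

Rule 1 Syncope: [ovikiziy] → [ovkzy]
Rule 2 Velar Fronting: no change — [ovkzy]
Rule 3 Regressive Voicing Assimilation: [ovkzy] → [ofgzy]

[ofgzy]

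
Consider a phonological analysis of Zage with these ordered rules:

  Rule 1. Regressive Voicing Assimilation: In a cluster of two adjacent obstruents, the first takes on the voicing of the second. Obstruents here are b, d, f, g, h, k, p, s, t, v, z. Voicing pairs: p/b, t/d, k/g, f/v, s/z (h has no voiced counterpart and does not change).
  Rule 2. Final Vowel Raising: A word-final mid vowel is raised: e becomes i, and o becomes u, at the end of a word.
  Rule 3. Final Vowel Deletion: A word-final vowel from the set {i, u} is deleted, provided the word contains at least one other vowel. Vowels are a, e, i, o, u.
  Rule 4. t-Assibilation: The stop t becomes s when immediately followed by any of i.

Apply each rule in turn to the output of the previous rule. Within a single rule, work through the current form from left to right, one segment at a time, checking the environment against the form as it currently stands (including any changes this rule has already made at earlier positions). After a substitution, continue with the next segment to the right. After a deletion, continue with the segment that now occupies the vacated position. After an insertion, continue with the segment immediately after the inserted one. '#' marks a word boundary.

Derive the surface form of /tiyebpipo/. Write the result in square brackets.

[siyeppip]

Rule 1 Regressive Voicing Assimilation: [tiyebpipo] → [tiyeppipo]
Rule 2 Final Vowel Raising: [tiyeppipo] → [tiyeppipu]
Rule 3 Final Vowel Deletion: [tiyeppipu] → [tiyeppip]
Rule 4 t-Assibilation: [tiyeppip] → [siyeppip]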